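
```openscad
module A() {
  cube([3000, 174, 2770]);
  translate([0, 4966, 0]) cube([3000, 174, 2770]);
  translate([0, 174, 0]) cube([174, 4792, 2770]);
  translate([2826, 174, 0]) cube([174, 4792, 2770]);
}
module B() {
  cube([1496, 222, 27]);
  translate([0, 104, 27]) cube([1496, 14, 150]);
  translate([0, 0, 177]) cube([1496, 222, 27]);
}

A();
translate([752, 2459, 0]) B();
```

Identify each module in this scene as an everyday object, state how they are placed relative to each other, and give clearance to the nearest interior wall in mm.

A is a house frame. B is an I-beam. The I-beam sits inside the house frame, centred. The clearance to the nearest interior wall is 578 mm.

Clearances: x = 578, y = 2285; minimum 578 mm.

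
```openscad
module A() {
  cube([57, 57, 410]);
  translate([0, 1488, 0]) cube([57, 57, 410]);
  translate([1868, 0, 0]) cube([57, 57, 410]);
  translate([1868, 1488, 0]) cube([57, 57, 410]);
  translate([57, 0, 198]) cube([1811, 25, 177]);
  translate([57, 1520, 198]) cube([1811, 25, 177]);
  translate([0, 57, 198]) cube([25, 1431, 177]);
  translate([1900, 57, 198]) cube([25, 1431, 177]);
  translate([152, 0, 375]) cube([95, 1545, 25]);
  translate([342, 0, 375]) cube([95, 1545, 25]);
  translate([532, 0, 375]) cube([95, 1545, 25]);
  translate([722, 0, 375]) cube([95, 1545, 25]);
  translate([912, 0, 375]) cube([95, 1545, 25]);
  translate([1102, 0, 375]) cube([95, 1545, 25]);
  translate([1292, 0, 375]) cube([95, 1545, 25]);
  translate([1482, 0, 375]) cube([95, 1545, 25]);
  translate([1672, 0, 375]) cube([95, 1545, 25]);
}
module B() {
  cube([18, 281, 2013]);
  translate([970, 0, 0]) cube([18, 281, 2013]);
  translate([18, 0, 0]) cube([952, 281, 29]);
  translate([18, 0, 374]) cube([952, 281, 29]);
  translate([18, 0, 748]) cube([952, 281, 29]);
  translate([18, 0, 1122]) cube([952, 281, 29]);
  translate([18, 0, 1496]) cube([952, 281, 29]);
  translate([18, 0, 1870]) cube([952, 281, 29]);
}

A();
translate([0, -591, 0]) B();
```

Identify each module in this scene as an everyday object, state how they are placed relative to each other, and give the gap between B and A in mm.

The bookshelf's nearest face is 310 mm from the bed frame's −y face.

A is a bed frame. B is a bookshelf. The bookshelf is on the floor beside the bed frame on its −y side. The gap between the bookshelf and the bed frame is 310 mm.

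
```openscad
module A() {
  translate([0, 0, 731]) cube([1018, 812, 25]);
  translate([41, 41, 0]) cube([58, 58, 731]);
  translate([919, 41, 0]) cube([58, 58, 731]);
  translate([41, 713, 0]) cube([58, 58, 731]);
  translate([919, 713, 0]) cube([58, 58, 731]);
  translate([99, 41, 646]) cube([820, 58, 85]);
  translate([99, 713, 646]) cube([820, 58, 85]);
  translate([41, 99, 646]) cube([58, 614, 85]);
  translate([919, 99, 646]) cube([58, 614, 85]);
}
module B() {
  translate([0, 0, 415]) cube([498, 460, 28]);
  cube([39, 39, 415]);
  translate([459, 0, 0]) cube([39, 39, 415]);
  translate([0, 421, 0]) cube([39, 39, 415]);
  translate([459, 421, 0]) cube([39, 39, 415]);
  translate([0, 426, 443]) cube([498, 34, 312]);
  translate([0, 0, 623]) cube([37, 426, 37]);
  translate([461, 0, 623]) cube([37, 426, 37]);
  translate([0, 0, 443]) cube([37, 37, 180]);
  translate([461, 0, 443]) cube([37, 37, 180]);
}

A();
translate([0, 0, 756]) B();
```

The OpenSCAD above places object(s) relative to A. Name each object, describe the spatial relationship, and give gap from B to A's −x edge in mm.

The chair's min-x is at 0; the table's min-x is 0; gap = 0 mm.

A is a table. B is a chair. The chair is on top of the table. The gap from the chair to the table's −x edge is 0 mm.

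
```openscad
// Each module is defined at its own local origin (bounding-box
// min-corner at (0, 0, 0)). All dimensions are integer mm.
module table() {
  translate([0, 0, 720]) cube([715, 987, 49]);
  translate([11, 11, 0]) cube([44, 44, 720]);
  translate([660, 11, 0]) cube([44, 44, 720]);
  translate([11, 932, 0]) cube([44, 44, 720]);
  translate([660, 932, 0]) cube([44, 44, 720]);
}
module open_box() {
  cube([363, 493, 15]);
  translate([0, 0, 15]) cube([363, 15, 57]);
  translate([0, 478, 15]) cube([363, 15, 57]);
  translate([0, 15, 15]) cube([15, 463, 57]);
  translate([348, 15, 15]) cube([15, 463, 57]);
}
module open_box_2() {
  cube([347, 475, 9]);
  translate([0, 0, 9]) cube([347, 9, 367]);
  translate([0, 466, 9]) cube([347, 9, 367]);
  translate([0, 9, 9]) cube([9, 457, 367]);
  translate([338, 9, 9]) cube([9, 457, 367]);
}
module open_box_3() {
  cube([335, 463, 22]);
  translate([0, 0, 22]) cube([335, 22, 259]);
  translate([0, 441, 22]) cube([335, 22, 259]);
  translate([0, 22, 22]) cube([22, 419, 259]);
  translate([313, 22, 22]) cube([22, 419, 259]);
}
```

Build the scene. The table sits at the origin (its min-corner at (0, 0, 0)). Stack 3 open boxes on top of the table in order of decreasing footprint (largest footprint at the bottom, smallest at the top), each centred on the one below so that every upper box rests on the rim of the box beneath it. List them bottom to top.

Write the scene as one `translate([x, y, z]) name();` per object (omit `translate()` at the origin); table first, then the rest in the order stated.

table();
translate([176, 247, 769]) open_box();
translate([184, 256, 841]) open_box_2();
translate([190, 262, 1217]) open_box_3();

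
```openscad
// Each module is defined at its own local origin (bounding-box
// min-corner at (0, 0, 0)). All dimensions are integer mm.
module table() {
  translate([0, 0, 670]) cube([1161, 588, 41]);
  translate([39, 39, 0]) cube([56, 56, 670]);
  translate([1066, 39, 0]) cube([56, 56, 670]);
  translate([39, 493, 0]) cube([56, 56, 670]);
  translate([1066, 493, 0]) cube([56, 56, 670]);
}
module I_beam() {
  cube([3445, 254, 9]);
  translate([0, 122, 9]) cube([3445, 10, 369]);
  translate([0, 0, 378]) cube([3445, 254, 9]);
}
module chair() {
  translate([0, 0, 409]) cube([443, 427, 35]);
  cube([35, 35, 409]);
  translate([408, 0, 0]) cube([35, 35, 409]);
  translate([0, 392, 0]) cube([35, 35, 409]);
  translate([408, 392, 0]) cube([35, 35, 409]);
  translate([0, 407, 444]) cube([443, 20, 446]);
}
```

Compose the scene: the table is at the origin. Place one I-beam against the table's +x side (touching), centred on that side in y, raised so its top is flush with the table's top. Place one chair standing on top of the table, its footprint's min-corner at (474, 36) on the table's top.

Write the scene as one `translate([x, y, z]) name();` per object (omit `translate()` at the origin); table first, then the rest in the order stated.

table();
translate([1161, 167, 324]) I_beam();
translate([474, 36, 711]) chair();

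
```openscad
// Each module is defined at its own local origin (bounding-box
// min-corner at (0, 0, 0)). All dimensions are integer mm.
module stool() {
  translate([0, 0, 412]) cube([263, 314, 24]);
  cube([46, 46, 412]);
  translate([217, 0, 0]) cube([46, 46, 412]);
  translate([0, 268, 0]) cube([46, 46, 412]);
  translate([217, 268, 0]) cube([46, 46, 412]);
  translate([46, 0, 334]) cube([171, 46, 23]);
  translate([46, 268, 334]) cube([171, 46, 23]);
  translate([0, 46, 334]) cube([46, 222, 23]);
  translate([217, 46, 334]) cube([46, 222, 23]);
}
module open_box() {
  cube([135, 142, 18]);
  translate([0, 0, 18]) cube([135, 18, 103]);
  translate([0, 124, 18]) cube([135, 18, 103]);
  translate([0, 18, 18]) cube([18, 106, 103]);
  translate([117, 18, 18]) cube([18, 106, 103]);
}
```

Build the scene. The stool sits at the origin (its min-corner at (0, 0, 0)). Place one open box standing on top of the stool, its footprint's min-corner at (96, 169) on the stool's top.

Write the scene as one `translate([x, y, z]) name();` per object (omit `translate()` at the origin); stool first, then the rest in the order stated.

stool();
translate([96, 169, 436]) open_box();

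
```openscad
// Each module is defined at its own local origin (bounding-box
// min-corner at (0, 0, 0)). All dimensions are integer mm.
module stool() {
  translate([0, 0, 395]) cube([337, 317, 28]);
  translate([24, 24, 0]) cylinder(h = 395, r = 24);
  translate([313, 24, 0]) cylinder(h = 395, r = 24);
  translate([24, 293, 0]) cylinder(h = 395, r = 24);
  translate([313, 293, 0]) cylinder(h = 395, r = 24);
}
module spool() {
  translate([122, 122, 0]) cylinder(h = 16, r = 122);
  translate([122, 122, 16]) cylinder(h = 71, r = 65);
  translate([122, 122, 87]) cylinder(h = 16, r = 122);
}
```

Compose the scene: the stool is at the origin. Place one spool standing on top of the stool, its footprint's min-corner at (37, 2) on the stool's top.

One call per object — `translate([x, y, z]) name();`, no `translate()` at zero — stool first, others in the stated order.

stool();
translate([37, 2, 423]) spool();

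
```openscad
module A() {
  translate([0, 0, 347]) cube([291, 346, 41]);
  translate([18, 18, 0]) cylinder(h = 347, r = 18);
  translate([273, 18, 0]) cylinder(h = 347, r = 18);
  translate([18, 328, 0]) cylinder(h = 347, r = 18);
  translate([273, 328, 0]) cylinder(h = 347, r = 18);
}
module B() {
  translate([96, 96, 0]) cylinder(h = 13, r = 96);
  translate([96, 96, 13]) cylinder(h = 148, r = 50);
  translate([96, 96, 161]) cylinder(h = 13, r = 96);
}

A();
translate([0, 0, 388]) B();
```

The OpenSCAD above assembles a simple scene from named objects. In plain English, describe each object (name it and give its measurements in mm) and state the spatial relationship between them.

A is a four-legged stool. The seat is 291×346 mm, 41 mm thick, top at z = 388 mm. It stands on four round legs, each 36 mm in diameter, from z = 0 to the seat underside, each leg's axis is inset half a diameter from the nearest pair of seat edges (so the leg's bounding box is flush with the corner).

B is a spool: two coaxial disc flanges of radius 96 mm and thickness 13 mm, joined by a core cylinder of radius 50 mm and height 148 mm. The lower flange rests on z = 0 and the three cylinders share a vertical axis.

The spool is on top of the stool.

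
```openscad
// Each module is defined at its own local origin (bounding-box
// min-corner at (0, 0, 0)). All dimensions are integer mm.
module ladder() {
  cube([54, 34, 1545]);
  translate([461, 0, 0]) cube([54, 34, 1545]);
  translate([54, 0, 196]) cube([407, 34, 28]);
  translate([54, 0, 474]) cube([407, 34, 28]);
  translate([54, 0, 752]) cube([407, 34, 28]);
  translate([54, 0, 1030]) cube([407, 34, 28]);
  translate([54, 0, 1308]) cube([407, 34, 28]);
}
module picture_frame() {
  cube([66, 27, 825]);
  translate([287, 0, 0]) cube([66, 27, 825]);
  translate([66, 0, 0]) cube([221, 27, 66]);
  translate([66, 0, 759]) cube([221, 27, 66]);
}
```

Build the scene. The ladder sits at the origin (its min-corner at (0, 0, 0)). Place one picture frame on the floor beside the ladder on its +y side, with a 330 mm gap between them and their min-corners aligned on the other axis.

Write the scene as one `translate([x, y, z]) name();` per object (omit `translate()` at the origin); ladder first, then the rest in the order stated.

ladder();
translate([0, 364, 0]) picture_frame();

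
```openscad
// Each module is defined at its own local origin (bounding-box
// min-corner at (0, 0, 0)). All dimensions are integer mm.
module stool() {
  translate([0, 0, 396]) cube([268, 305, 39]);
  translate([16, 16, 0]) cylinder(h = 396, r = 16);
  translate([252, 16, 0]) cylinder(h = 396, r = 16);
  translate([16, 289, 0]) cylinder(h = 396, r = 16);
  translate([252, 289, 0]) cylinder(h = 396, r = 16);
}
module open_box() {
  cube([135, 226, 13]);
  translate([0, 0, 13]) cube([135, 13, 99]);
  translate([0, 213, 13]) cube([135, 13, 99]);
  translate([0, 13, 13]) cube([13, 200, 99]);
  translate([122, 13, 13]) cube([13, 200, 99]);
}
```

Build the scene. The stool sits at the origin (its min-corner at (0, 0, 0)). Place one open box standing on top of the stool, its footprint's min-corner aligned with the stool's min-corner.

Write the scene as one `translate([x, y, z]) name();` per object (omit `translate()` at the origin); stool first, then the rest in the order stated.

stool();
translate([0, 0, 435]) open_box();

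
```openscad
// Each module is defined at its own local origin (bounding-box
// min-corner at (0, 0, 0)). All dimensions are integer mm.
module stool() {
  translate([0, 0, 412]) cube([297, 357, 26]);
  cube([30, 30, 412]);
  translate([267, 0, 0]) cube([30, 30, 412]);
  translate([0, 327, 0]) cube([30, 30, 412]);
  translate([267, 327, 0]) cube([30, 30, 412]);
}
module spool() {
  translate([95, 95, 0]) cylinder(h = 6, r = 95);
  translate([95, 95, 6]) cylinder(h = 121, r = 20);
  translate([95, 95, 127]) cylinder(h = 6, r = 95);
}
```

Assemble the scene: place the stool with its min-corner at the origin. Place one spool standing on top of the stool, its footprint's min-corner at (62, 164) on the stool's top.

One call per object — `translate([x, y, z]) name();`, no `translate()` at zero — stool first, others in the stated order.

stool();
translate([62, 164, 438]) spool();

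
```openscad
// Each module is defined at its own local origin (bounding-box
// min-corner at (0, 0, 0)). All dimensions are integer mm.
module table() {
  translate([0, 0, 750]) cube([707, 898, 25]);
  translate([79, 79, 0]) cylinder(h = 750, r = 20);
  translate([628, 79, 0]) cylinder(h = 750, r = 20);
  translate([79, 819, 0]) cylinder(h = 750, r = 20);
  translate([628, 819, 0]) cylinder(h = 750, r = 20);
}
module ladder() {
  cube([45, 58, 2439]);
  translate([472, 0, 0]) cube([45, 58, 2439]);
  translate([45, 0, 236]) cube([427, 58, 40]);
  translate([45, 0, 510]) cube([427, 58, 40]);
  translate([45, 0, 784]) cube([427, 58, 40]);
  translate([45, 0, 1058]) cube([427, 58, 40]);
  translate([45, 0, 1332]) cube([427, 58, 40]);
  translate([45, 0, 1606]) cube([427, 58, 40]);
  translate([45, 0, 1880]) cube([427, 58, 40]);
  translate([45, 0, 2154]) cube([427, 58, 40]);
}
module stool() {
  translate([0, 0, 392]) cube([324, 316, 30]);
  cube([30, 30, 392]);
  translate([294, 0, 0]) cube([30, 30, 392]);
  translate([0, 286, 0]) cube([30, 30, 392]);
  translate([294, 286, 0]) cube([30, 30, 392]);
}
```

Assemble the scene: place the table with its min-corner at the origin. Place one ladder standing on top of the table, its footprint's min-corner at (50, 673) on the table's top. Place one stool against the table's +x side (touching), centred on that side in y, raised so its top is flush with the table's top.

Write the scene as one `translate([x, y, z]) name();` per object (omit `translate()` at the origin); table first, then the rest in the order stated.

table();
translate([50, 673, 775]) ladder();
translate([707, 291, 353]) stool();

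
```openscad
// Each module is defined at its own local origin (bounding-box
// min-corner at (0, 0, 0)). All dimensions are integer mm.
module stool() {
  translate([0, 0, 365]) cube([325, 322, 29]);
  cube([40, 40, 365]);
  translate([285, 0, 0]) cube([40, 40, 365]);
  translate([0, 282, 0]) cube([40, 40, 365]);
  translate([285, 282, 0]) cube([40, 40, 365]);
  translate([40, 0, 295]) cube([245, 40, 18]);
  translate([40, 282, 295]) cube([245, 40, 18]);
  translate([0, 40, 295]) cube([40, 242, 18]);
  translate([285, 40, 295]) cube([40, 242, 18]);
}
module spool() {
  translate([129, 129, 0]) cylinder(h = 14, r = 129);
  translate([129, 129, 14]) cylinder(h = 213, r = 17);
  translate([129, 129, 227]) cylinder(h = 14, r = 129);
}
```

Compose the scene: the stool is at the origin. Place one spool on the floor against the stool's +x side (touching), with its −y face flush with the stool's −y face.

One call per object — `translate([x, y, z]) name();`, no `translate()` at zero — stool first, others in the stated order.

stool();
translate([325, 0, 0]) spool();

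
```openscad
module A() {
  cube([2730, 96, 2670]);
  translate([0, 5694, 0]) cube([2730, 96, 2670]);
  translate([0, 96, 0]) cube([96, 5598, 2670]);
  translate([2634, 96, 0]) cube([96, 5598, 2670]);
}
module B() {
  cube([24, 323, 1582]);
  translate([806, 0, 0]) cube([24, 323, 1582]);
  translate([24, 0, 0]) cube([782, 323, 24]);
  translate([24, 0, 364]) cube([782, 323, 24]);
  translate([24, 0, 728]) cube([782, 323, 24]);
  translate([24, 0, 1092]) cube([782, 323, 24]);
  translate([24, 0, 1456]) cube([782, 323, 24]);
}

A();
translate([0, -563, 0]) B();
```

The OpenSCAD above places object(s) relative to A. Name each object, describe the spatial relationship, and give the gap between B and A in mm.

The bookshelf's nearest face is 240 mm from the house frame's −y face.

A is a house frame. B is a bookshelf. The bookshelf is on the floor beside the house frame on its −y side. The gap between the bookshelf and the house frame is 240 mm.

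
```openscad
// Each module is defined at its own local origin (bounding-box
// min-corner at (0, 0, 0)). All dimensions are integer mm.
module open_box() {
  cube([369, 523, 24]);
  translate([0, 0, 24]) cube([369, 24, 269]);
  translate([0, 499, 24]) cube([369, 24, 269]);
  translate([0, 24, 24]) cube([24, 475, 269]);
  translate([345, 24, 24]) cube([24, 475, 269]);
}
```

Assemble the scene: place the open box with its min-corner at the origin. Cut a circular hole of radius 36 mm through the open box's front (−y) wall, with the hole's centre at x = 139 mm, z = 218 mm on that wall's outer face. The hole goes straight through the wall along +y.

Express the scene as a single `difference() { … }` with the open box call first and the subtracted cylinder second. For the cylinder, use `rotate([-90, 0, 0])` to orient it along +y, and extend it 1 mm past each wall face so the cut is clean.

difference() {
  open_box();
  translate([139, -1, 218]) rotate([-90, 0, 0]) cylinder(h = 26, r = 36);
}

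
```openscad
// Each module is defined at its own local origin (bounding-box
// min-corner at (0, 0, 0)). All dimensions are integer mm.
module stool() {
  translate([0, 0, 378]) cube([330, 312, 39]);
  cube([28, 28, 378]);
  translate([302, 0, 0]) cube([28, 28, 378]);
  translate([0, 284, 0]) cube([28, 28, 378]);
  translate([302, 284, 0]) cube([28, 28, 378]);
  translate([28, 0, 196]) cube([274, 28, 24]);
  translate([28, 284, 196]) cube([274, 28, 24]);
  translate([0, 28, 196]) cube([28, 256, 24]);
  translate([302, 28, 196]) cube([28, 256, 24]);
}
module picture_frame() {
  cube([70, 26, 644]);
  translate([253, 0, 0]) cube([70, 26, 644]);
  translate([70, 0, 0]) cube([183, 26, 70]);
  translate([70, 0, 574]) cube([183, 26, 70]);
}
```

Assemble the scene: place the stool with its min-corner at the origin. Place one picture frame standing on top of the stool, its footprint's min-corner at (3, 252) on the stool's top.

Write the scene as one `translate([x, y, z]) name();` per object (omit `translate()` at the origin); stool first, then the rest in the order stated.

stool();
translate([3, 252, 417]) picture_frame();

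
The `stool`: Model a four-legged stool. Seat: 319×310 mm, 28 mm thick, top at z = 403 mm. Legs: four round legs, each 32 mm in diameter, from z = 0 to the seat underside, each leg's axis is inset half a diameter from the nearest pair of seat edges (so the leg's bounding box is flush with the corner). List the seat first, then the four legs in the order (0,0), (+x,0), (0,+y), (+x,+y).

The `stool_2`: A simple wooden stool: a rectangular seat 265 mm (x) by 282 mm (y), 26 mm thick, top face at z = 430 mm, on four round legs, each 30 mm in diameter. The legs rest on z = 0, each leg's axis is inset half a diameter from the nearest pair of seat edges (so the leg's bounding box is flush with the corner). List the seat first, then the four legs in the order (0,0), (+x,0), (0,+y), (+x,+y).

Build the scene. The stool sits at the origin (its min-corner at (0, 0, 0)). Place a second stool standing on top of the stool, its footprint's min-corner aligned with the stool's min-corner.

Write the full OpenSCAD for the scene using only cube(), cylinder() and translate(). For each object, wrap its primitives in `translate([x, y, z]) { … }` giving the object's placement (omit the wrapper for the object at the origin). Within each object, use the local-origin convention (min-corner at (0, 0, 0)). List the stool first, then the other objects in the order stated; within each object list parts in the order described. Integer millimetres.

translate([0, 0, 375]) cube([319, 310, 28]);
translate([16, 16, 0]) cylinder(h = 375, r = 16);
translate([303, 16, 0]) cylinder(h = 375, r = 16);
translate([16, 294, 0]) cylinder(h = 375, r = 16);
translate([303, 294, 0]) cylinder(h = 375, r = 16);
translate([0, 0, 403]) {
  translate([0, 0, 404]) cube([265, 282, 26]);
  translate([15, 15, 0]) cylinder(h = 404, r = 15);
  translate([250, 15, 0]) cylinder(h = 404, r = 15);
  translate([15, 267, 0]) cylinder(h = 404, r = 15);
  translate([250, 267, 0]) cylinder(h = 404, r = 15);
}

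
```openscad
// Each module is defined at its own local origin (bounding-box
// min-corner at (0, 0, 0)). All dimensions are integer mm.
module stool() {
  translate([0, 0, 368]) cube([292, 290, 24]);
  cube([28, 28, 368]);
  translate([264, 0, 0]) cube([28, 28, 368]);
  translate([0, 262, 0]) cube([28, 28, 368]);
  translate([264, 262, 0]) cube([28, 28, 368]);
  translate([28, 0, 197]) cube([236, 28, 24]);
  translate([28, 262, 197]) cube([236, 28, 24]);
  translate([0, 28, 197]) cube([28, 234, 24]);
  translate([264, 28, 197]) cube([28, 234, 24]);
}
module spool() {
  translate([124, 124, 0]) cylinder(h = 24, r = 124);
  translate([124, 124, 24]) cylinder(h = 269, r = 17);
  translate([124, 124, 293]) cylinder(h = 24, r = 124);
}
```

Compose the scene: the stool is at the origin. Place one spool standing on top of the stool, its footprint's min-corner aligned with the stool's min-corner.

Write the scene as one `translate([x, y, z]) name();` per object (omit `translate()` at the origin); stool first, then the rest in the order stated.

stool();
translate([0, 0, 392]) spool();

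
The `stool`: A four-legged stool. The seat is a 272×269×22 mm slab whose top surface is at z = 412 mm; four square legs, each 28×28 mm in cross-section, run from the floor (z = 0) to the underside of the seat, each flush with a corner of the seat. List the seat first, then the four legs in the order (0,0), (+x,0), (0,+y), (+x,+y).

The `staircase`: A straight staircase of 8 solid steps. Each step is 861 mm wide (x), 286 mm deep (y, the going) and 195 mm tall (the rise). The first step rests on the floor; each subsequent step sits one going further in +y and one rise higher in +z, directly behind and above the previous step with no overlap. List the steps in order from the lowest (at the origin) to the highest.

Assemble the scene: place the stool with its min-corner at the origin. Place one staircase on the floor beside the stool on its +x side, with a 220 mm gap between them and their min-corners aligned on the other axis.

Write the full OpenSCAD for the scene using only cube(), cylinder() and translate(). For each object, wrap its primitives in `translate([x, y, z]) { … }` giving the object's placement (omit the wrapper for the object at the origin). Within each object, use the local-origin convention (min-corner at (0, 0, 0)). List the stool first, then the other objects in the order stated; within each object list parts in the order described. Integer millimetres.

translate([0, 0, 390]) cube([272, 269, 22]);
cube([28, 28, 390]);
translate([244, 0, 0]) cube([28, 28, 390]);
translate([0, 241, 0]) cube([28, 28, 390]);
translate([244, 241, 0]) cube([28, 28, 390]);
translate([492, 0, 0]) {
  cube([861, 286, 195]);
  translate([0, 286, 195]) cube([861, 286, 195]);
  translate([0, 572, 390]) cube([861, 286, 195]);
  translate([0, 858, 585]) cube([861, 286, 195]);
  translate([0, 1144, 780]) cube([861, 286, 195]);
  translate([0, 1430, 975]) cube([861, 286, 195]);
  translate([0, 1716, 1170]) cube([861, 286, 195]);
  translate([0, 2002, 1365]) cube([861, 286, 195]);
}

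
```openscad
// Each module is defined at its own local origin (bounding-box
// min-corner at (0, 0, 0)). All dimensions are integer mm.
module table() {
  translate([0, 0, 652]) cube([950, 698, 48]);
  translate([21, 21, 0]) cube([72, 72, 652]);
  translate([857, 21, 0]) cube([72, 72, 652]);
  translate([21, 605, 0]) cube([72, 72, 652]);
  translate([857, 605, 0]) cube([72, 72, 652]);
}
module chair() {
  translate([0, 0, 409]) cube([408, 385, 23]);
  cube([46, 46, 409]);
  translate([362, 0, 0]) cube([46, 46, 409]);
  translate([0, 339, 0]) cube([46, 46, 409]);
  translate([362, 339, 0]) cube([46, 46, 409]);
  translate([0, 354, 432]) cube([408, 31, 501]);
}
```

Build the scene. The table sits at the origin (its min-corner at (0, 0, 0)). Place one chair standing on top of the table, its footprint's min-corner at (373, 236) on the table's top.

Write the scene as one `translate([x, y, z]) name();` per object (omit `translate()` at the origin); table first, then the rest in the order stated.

table();
translate([373, 236, 700]) chair();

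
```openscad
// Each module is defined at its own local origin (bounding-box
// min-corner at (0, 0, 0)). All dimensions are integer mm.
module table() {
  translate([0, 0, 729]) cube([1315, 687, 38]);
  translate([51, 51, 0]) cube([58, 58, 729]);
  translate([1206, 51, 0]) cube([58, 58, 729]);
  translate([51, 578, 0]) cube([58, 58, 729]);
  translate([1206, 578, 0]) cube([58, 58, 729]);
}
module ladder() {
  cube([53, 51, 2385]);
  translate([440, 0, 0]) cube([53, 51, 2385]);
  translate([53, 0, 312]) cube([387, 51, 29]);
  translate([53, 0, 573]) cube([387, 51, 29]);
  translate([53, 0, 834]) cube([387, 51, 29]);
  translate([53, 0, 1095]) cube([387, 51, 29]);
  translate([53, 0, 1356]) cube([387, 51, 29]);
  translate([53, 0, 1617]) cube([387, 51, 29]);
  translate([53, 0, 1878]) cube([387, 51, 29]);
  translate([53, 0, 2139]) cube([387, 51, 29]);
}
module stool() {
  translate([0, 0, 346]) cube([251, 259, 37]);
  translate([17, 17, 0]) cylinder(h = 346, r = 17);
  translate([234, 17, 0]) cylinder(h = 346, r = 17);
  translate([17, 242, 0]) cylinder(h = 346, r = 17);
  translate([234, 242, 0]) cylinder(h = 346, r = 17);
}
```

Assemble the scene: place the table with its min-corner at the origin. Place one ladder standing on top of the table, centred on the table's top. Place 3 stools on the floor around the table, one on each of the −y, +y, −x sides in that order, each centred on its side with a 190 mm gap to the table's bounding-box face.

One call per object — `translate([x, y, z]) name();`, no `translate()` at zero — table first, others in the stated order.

table();
translate([411, 318, 767]) ladder();
translate([532, -449, 0]) stool();
translate([532, 877, 0]) stool();
translate([-441, 214, 0]) stool();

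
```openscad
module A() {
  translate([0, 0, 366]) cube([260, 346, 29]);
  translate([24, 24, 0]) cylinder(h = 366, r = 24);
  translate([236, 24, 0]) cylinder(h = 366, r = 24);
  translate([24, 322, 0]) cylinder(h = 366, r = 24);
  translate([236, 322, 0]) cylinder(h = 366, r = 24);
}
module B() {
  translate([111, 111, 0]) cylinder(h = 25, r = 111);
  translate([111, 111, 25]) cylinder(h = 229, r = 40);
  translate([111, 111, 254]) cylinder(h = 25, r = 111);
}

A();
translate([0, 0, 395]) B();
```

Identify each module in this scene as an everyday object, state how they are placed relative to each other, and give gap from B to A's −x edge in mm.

A is a stool. B is a spool. The spool is on top of the stool. The gap from the spool to the stool's −x edge is 0 mm.

The spool's min-x is at 0; the stool's min-x is 0; gap = 0 mm.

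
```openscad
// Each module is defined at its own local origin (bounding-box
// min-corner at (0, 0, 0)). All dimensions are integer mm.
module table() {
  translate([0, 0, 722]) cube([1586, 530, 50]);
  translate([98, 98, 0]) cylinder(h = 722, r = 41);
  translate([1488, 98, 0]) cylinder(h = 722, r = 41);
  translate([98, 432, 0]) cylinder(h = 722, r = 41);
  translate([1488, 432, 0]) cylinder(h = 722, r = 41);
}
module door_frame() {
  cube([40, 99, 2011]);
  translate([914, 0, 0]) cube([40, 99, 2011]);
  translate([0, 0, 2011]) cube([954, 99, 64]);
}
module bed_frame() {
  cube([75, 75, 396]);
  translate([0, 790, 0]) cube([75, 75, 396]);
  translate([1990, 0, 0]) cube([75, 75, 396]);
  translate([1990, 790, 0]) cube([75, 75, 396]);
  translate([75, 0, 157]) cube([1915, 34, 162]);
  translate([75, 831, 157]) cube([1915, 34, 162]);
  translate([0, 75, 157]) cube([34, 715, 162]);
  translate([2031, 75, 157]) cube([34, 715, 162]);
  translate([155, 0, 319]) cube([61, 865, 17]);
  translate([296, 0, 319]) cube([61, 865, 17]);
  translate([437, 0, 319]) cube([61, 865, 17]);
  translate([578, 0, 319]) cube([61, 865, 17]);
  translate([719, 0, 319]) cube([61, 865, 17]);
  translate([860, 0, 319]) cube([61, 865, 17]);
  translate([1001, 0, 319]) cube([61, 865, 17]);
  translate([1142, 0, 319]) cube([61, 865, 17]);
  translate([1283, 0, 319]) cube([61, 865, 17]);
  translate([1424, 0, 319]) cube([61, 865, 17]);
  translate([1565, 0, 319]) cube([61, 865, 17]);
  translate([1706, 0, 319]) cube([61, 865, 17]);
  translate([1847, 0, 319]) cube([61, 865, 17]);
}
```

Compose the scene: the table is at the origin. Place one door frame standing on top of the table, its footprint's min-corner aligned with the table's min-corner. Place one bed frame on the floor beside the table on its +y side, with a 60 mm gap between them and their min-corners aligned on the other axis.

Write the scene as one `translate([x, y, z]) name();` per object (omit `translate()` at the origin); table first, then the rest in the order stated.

table();
translate([0, 0, 772]) door_frame();
translate([0, 590, 0]) bed_frame();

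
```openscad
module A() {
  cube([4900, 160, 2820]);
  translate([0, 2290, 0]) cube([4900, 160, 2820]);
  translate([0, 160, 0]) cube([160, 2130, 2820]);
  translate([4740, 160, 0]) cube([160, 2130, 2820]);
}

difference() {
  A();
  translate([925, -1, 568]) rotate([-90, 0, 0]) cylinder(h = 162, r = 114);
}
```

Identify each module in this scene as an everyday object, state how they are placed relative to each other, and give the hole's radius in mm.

A is a house frame. The house frame has a circular hole through its front wall. The hole's radius is 114 mm.

The subtracted cylinder has r = 114 mm.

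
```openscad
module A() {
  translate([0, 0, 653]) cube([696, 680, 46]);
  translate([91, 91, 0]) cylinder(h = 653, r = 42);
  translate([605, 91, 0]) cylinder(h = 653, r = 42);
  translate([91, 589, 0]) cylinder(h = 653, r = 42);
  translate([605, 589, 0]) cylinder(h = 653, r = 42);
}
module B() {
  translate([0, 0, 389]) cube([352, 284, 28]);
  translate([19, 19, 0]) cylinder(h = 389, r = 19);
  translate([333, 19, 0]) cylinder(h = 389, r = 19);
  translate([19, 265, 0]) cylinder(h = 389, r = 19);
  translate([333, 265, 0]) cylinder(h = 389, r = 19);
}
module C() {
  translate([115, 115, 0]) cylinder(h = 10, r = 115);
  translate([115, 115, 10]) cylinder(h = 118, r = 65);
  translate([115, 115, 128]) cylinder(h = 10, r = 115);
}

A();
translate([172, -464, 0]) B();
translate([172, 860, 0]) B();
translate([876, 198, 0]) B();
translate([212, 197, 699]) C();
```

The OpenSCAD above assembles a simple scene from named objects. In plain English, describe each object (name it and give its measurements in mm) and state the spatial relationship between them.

A is a table: top 696 mm (x) × 680 mm (y), 46 mm thick, upper face at z = 699 mm, on four round legs of 84 mm diameter, each leg's bounding box inset 49 mm from the nearest pair of top edges, running from z = 0 to the bottom of the top.

B is a four-legged stool. The seat is a 352×284×28 mm slab whose top surface is at z = 417 mm; four round legs, each 38 mm in diameter, run from the floor (z = 0) to the underside of the seat, each leg's axis is inset half a diameter from the nearest pair of seat edges (so the leg's bounding box is flush with the corner).

C is a spool: two coaxial disc flanges of radius 115 mm and thickness 10 mm, joined by a core cylinder of radius 65 mm and height 118 mm. The lower flange rests on z = 0 and the three cylinders share a vertical axis.

Three stools sit around the table at the −y, +y, +x sides. The spool is on top of the table.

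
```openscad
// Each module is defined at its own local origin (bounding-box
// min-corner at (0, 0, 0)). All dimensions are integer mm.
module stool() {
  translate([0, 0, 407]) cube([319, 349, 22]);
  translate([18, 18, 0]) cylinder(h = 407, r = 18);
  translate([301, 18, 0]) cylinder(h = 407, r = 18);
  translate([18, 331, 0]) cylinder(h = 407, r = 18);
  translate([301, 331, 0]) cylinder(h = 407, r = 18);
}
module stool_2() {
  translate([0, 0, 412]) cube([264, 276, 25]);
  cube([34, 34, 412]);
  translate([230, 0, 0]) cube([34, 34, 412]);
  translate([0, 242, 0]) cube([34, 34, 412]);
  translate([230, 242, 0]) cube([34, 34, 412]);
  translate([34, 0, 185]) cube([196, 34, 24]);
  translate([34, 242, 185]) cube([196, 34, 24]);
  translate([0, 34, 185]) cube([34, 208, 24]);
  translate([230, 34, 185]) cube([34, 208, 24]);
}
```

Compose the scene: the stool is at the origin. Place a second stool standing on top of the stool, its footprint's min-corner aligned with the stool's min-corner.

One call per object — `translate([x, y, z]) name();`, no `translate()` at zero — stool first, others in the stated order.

stool();
translate([0, 0, 429]) stool_2();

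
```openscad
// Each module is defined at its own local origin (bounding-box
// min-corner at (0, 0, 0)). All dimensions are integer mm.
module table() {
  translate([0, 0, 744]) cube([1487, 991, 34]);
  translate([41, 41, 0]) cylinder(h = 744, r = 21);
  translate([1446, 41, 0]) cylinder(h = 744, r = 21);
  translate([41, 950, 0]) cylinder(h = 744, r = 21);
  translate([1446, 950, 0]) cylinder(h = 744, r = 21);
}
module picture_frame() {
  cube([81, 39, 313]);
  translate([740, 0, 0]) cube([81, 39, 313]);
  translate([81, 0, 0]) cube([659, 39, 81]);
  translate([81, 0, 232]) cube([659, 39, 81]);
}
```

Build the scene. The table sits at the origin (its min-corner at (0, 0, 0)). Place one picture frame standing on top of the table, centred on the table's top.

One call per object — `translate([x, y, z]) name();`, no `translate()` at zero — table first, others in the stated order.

table();
translate([333, 476, 778]) picture_frame();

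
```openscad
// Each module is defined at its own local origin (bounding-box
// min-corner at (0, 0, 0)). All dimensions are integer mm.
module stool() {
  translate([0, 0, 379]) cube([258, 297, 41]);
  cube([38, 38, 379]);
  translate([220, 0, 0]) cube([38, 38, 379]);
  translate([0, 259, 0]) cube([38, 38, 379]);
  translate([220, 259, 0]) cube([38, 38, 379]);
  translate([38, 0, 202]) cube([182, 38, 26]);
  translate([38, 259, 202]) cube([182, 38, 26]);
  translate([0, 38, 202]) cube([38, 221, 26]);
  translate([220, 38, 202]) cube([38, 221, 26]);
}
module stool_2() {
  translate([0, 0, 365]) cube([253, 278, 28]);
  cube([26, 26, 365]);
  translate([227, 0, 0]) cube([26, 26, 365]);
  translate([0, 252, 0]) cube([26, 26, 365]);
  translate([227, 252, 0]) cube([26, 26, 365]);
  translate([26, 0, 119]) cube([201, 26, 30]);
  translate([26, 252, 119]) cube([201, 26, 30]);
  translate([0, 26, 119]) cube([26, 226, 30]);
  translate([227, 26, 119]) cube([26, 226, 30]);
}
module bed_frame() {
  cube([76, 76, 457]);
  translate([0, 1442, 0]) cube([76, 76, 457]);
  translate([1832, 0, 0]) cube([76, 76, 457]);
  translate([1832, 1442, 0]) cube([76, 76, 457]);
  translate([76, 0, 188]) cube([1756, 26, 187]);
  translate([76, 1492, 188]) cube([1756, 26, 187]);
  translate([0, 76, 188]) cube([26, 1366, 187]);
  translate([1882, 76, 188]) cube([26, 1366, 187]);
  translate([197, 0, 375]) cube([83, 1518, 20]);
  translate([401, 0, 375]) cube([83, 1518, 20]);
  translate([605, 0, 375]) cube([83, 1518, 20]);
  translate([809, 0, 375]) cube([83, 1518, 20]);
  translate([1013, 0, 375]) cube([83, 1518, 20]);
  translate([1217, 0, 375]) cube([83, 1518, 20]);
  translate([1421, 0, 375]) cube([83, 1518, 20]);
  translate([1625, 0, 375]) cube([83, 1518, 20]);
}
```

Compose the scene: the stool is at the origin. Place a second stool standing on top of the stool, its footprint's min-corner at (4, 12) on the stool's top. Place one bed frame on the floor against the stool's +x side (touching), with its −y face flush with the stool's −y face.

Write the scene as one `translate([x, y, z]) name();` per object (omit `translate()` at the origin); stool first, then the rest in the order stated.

stool();
translate([4, 12, 420]) stool_2();
translate([258, 0, 0]) bed_frame();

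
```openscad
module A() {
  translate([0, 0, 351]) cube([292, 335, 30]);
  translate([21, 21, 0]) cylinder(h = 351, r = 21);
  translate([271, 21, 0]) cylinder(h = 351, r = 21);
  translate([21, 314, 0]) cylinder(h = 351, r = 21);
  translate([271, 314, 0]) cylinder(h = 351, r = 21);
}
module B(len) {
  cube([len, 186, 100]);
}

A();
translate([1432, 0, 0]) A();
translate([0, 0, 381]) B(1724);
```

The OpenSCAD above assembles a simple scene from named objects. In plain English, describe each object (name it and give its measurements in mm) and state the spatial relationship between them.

A is a four-legged stool. The seat is 292×335 mm, 30 mm thick, top at z = 381 mm. It stands on four round legs, each 42 mm in diameter, from z = 0 to the seat underside, each leg's axis is inset half a diameter from the nearest pair of seat edges (so the leg's bounding box is flush with the corner).

B is a rectangular beam 1724 mm long (x), 186 mm deep (y), 100 mm thick (z).

The beam spans the tops of two stools placed 1140 mm apart, resting at z = 381 mm.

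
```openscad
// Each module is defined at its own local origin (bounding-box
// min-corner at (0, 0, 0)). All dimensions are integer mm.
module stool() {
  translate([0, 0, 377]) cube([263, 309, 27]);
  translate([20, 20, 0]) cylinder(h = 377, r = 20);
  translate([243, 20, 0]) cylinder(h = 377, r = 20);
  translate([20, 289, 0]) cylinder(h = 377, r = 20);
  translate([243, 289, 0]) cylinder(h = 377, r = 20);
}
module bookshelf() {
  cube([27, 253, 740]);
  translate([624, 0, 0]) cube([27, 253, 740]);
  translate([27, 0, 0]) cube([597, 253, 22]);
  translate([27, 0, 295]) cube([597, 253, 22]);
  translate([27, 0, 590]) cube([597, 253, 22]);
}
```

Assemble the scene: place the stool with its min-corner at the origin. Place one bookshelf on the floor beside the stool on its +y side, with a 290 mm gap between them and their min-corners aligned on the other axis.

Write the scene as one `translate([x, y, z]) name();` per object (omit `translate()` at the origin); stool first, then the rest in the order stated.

stool();
translate([0, 599, 0]) bookshelf();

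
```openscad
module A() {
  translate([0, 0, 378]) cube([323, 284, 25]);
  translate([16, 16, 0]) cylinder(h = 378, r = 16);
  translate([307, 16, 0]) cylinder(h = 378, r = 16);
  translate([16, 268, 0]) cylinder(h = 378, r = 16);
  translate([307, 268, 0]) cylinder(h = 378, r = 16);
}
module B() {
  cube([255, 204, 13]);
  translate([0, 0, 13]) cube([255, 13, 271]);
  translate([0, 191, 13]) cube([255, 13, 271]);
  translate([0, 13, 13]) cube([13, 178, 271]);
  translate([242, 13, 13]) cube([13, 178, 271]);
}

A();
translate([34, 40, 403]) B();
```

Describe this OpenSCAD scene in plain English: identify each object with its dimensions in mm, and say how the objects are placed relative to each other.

A is a simple wooden stool: a rectangular seat 323 mm (x) by 284 mm (y), 25 mm thick, top face at z = 403 mm, on four round legs, each 32 mm in diameter. The legs rest on z = 0, each leg's axis is inset half a diameter from the nearest pair of seat edges (so the leg's bounding box is flush with the corner).

B is an open-topped rectangular box: outside dimensions 255×204×284 mm, with a uniform wall and base thickness of 13 mm. The base is a full 255×204 slab on the floor; four walls sit on top of the base. The front and back walls (the −y and +y sides) span the full width; the two side walls fit between them.

The open box is on top of the stool, centred.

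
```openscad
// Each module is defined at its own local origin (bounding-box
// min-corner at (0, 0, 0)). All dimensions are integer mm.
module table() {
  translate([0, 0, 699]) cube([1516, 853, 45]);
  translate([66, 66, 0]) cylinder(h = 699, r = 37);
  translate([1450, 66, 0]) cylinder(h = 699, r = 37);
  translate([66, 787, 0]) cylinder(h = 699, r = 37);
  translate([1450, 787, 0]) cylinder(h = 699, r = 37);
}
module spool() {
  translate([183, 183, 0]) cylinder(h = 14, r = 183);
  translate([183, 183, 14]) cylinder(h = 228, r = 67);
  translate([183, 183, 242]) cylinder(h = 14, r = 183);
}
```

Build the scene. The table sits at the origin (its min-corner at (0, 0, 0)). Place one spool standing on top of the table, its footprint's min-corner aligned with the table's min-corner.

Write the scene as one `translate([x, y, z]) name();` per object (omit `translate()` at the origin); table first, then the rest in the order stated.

table();
translate([0, 0, 744]) spool();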